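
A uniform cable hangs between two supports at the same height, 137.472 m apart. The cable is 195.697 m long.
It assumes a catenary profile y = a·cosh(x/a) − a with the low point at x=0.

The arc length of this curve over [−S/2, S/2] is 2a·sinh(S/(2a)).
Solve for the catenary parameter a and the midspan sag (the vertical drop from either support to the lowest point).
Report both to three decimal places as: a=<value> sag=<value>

a=45.628 sag=62.336

seed: a₀ = √(S³/(24(L−S))) = √(137.472³/(24·58.225)) = 43.118238
iter 1: u=1.594128  f(a)=+7.862e+00  f'(a)=-3.452e+00  a ← 43.118238 − (+7.862e+00/-3.452e+00) = 45.395537
iter 2: u=1.514158  f(a)=+6.658e-01  f'(a)=-2.890e+00  a ← 45.395537 − (+6.658e-01/-2.890e+00) = 45.625900
iter 3: u=1.506513  f(a)=+5.751e-03  f'(a)=-2.841e+00  a ← 45.625900 − (+5.751e-03/-2.841e+00) = 45.627925
iter 4: u=1.506446  f(a)=+4.373e-07  f'(a)=-2.840e+00  a ← 45.627925 − (+4.373e-07/-2.840e+00) = 45.627925
iter 5: u=1.506446  f(a)=+0.000e+00  f'(a)=-2.840e+00  a ← 45.627925 − (+0.000e+00/-2.840e+00) = 45.627925
converged: |Δa| < 1e-12 after 5 iterations
sag = a·(cosh(S/(2a)) − 1) = 45.627925·(cosh(1.506446) − 1) = 62.336127
T_max/T_min = cosh(S/(2a)) = 2.366184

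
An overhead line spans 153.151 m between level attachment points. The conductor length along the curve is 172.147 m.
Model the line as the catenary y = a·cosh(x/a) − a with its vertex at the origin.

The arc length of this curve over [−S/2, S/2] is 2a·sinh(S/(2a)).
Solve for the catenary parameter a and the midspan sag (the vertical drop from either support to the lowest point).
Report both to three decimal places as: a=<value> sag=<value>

a=90.372 sag=34.431

seed: a₀ = √(S³/(24(L−S))) = √(153.151³/(24·18.996)) = 88.765265
iter 1: u=0.862674  f(a)=+7.195e-01  f'(a)=-4.607e-01  a ← 88.765265 − (+7.195e-01/-4.607e-01) = 90.326970
iter 2: u=0.847759  f(a)=+1.943e-02  f'(a)=-4.361e-01  a ← 90.326970 − (+1.943e-02/-4.361e-01) = 90.371514
iter 3: u=0.847341  f(a)=+1.504e-05  f'(a)=-4.355e-01  a ← 90.371514 − (+1.504e-05/-4.355e-01) = 90.371549
iter 4: u=0.847341  f(a)=+9.067e-12  f'(a)=-4.355e-01  a ← 90.371549 − (+9.067e-12/-4.355e-01) = 90.371549
converged: |Δa| < 1e-12 after 4 iterations
sag = a·(cosh(S/(2a)) − 1) = 90.371549·(cosh(0.847341) − 1) = 34.430952
T_max/T_min = cosh(S/(2a)) = 1.380993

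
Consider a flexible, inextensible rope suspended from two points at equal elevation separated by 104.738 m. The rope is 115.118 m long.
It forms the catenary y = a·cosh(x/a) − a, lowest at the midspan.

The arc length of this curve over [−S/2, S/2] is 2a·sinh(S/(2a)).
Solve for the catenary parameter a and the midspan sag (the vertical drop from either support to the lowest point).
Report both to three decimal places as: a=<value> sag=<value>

seed: a₀ = √(S³/(24(L−S))) = √(104.738³/(24·10.380)) = 67.912875
iter 1: u=0.771120  f(a)=+3.130e-01  f'(a)=-3.243e-01  a ← 67.912875 − (+3.130e-01/-3.243e-01) = 68.878223
iter 2: u=0.760313  f(a)=+6.799e-03  f'(a)=-3.103e-01  a ← 68.878223 − (+6.799e-03/-3.103e-01) = 68.900134
iter 3: u=0.760071  f(a)=+3.366e-06  f'(a)=-3.100e-01  a ← 68.900134 − (+3.366e-06/-3.100e-01) = 68.900144
iter 4: u=0.760071  f(a)=+8.242e-13  f'(a)=-3.100e-01  a ← 68.900144 − (+8.242e-13/-3.100e-01) = 68.900144
converged: |Δa| < 1e-12 after 4 iterations
sag = a·(cosh(S/(2a)) − 1) = 68.900144·(cosh(0.760071) − 1) = 20.878853
T_max/T_min = cosh(S/(2a)) = 1.303031

a=68.900 sag=20.879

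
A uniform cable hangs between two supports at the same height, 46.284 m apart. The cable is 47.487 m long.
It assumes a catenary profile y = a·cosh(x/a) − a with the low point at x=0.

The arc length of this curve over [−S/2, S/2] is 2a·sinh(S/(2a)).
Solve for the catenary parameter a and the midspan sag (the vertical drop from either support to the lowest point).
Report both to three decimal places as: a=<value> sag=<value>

seed: a₀ = √(S³/(24(L−S))) = √(46.284³/(24·1.203)) = 58.601387
iter 1: u=0.394905  f(a)=+9.415e-03  f'(a)=-4.170e-02  a ← 58.601387 − (+9.415e-03/-4.170e-02) = 58.827169
iter 2: u=0.393390  f(a)=+5.469e-05  f'(a)=-4.122e-02  a ← 58.827169 − (+5.469e-05/-4.122e-02) = 58.828496
iter 3: u=0.393381  f(a)=+1.869e-09  f'(a)=-4.121e-02  a ← 58.828496 − (+1.869e-09/-4.121e-02) = 58.828496
iter 4: u=0.393381  f(a)=+0.000e+00  f'(a)=-4.121e-02  a ← 58.828496 − (+0.000e+00/-4.121e-02) = 58.828496
converged: |Δa| < 1e-12 after 4 iterations
sag = a·(cosh(S/(2a)) − 1) = 58.828496·(cosh(0.393381) − 1) = 4.610812
T_max/T_min = cosh(S/(2a)) = 1.078377

a=58.828 sag=4.611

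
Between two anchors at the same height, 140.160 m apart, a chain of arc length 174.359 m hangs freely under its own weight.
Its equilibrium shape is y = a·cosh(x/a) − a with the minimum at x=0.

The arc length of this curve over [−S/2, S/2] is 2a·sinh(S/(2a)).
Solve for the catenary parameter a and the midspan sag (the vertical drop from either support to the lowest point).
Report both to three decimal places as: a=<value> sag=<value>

seed: a₀ = √(S³/(24(L−S))) = √(140.160³/(24·34.199)) = 57.919367
iter 1: u=1.209958  f(a)=+2.592e+00  f'(a)=-1.363e+00  a ← 57.919367 − (+2.592e+00/-1.363e+00) = 59.821235
iter 2: u=1.171490  f(a)=+1.332e-01  f'(a)=-1.226e+00  a ← 59.821235 − (+1.332e-01/-1.226e+00) = 59.929825
iter 3: u=1.169368  f(a)=+3.935e-04  f'(a)=-1.219e+00  a ← 59.929825 − (+3.935e-04/-1.219e+00) = 59.930148
iter 4: u=1.169361  f(a)=+3.458e-09  f'(a)=-1.219e+00  a ← 59.930148 − (+3.458e-09/-1.219e+00) = 59.930148
iter 5: u=1.169361  f(a)=+2.842e-14  f'(a)=-1.219e+00  a ← 59.930148 − (+2.842e-14/-1.219e+00) = 59.930148
converged: |Δa| < 1e-12 after 5 iterations
sag = a·(cosh(S/(2a)) − 1) = 59.930148·(cosh(1.169361) − 1) = 45.861571
T_max/T_min = cosh(S/(2a)) = 1.765250

a=59.930 sag=45.862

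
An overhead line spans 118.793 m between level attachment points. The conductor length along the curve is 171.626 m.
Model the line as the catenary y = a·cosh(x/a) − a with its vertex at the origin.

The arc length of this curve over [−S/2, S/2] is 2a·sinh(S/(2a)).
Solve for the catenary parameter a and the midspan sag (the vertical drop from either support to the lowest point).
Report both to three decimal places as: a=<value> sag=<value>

seed: a₀ = √(S³/(24(L−S))) = √(118.793³/(24·52.833)) = 36.360347
iter 1: u=1.633552  f(a)=+7.514e+00  f'(a)=-3.759e+00  a ← 36.360347 − (+7.514e+00/-3.759e+00) = 38.359186
iter 2: u=1.548430  f(a)=+6.641e-01  f'(a)=-3.122e+00  a ← 38.359186 − (+6.641e-01/-3.122e+00) = 38.571935
iter 3: u=1.539889  f(a)=+6.299e-03  f'(a)=-3.063e+00  a ← 38.571935 − (+6.299e-03/-3.063e+00) = 38.573992
iter 4: u=1.539807  f(a)=+5.785e-07  f'(a)=-3.062e+00  a ← 38.573992 − (+5.785e-07/-3.062e+00) = 38.573992
iter 5: u=1.539807  f(a)=+0.000e+00  f'(a)=-3.062e+00  a ← 38.573992 − (+0.000e+00/-3.062e+00) = 38.573992
converged: |Δa| < 1e-12 after 5 iterations
sag = a·(cosh(S/(2a)) − 1) = 38.573992·(cosh(1.539807) − 1) = 55.510140
T_max/T_min = cosh(S/(2a)) = 2.439056

a=38.574 sag=55.510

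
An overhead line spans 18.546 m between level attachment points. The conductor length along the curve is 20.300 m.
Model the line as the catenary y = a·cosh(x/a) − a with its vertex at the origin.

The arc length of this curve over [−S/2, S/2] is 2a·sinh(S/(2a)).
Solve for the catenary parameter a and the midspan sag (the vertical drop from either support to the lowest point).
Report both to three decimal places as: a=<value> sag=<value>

seed: a₀ = √(S³/(24(L−S))) = √(18.546³/(24·1.754)) = 12.309913
iter 1: u=0.753295  f(a)=+5.044e-02  f'(a)=-3.015e-01  a ← 12.309913 − (+5.044e-02/-3.015e-01) = 12.477234
iter 2: u=0.743194  f(a)=+1.047e-03  f'(a)=-2.891e-01  a ← 12.477234 − (+1.047e-03/-2.891e-01) = 12.480856
iter 3: u=0.742978  f(a)=+4.721e-07  f'(a)=-2.888e-01  a ← 12.480856 − (+4.721e-07/-2.888e-01) = 12.480857
iter 4: u=0.742978  f(a)=+9.948e-14  f'(a)=-2.888e-01  a ← 12.480857 − (+9.948e-14/-2.888e-01) = 12.480857
converged: |Δa| < 1e-12 after 4 iterations
sag = a·(cosh(S/(2a)) − 1) = 12.480857·(cosh(0.742978) − 1) = 3.606228
T_max/T_min = cosh(S/(2a)) = 1.288941

a=12.481 sag=3.606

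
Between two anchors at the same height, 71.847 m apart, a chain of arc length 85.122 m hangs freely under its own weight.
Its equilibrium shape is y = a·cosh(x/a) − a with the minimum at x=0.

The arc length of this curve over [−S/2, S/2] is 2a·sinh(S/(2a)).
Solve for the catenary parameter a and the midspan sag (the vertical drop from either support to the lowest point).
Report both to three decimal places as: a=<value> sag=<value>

a=35.026 sag=20.094

seed: a₀ = √(S³/(24(L−S))) = √(71.847³/(24·13.275)) = 34.118511
iter 1: u=1.052904  f(a)=+7.556e-01  f'(a)=-8.679e-01  a ← 34.118511 − (+7.556e-01/-8.679e-01) = 34.989049
iter 2: u=1.026707  f(a)=+2.988e-02  f'(a)=-8.005e-01  a ← 34.989049 − (+2.988e-02/-8.005e-01) = 35.026381
iter 3: u=1.025613  f(a)=+5.101e-05  f'(a)=-7.978e-01  a ← 35.026381 − (+5.101e-05/-7.978e-01) = 35.026445
iter 4: u=1.025611  f(a)=+1.492e-10  f'(a)=-7.978e-01  a ← 35.026445 − (+1.492e-10/-7.978e-01) = 35.026445
iter 5: u=1.025611  f(a)=+0.000e+00  f'(a)=-7.978e-01  a ← 35.026445 − (+0.000e+00/-7.978e-01) = 35.026445
converged: |Δa| < 1e-12 after 5 iterations
sag = a·(cosh(S/(2a)) − 1) = 35.026445·(cosh(1.025611) − 1) = 20.094246
T_max/T_min = cosh(S/(2a)) = 1.573688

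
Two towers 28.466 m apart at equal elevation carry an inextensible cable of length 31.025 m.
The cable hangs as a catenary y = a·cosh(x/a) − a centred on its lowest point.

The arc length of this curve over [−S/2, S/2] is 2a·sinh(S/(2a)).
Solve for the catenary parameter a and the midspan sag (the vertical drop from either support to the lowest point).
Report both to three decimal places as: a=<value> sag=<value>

seed: a₀ = √(S³/(24(L−S))) = √(28.466³/(24·2.559)) = 19.379783
iter 1: u=0.734425  f(a)=+6.991e-02  f'(a)=-2.786e-01  a ← 19.379783 − (+6.991e-02/-2.786e-01) = 19.630694
iter 2: u=0.725038  f(a)=+1.381e-03  f'(a)=-2.677e-01  a ← 19.630694 − (+1.381e-03/-2.677e-01) = 19.635852
iter 3: u=0.724848  f(a)=+5.628e-07  f'(a)=-2.675e-01  a ← 19.635852 − (+5.628e-07/-2.675e-01) = 19.635854
iter 4: u=0.724848  f(a)=+8.882e-14  f'(a)=-2.675e-01  a ← 19.635854 − (+8.882e-14/-2.675e-01) = 19.635854
converged: |Δa| < 1e-12 after 4 iterations
sag = a·(cosh(S/(2a)) − 1) = 19.635854·(cosh(0.724848) − 1) = 5.388223
T_max/T_min = cosh(S/(2a)) = 1.274407

a=19.636 sag=5.388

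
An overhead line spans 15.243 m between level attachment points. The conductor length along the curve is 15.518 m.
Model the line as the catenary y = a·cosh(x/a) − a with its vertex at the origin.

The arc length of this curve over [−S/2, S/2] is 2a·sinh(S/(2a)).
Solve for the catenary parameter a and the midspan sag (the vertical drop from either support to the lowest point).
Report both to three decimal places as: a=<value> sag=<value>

seed: a₀ = √(S³/(24(L−S))) = √(15.243³/(24·0.275)) = 23.165075
iter 1: u=0.329008  f(a)=+1.492e-03  f'(a)=-2.400e-02  a ← 23.165075 − (+1.492e-03/-2.400e-02) = 23.227249
iter 2: u=0.328128  f(a)=+6.029e-06  f'(a)=-2.381e-02  a ← 23.227249 − (+6.029e-06/-2.381e-02) = 23.227503
iter 3: u=0.328124  f(a)=+9.931e-11  f'(a)=-2.381e-02  a ← 23.227503 − (+9.931e-11/-2.381e-02) = 23.227503
iter 4: u=0.328124  f(a)=+3.553e-15  f'(a)=-2.381e-02  a ← 23.227503 − (+3.553e-15/-2.381e-02) = 23.227503
converged: |Δa| < 1e-12 after 4 iterations
sag = a·(cosh(S/(2a)) − 1) = 23.227503·(cosh(0.328124) − 1) = 1.261657
T_max/T_min = cosh(S/(2a)) = 1.054317

a=23.228 sag=1.262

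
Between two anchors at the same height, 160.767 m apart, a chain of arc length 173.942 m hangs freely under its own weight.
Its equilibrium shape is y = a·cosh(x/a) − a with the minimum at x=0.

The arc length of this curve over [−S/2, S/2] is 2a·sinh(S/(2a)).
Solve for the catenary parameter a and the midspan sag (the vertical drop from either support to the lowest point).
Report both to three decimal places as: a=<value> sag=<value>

a=116.017 sag=28.979

seed: a₀ = √(S³/(24(L−S))) = √(160.767³/(24·13.175)) = 114.634259
iter 1: u=0.701217  f(a)=+3.277e-01  f'(a)=-2.414e-01  a ← 114.634259 − (+3.277e-01/-2.414e-01) = 115.992079
iter 2: u=0.693009  f(a)=+5.914e-03  f'(a)=-2.327e-01  a ← 115.992079 − (+5.914e-03/-2.327e-01) = 116.017490
iter 3: u=0.692857  f(a)=+2.004e-06  f'(a)=-2.326e-01  a ← 116.017490 − (+2.004e-06/-2.326e-01) = 116.017499
iter 4: u=0.692857  f(a)=+1.990e-13  f'(a)=-2.326e-01  a ← 116.017499 − (+1.990e-13/-2.326e-01) = 116.017499
converged: |Δa| < 1e-12 after 4 iterations
sag = a·(cosh(S/(2a)) − 1) = 116.017499·(cosh(0.692857) − 1) = 28.979104
T_max/T_min = cosh(S/(2a)) = 1.249782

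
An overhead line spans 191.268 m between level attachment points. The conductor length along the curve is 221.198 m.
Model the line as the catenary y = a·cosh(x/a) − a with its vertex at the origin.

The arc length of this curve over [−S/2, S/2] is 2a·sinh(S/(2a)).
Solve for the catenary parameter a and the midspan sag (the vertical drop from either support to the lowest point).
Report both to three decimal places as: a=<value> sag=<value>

a=100.935 sag=48.798

seed: a₀ = √(S³/(24(L−S))) = √(191.268³/(24·29.930)) = 98.697124
iter 1: u=0.968964  f(a)=+1.437e+00  f'(a)=-6.654e-01  a ← 98.697124 − (+1.437e+00/-6.654e-01) = 100.856574
iter 2: u=0.948218  f(a)=+4.851e-02  f'(a)=-6.211e-01  a ← 100.856574 − (+4.851e-02/-6.211e-01) = 100.934673
iter 3: u=0.947484  f(a)=+5.958e-05  f'(a)=-6.196e-01  a ← 100.934673 − (+5.958e-05/-6.196e-01) = 100.934769
iter 4: u=0.947483  f(a)=+9.010e-11  f'(a)=-6.196e-01  a ← 100.934769 − (+9.010e-11/-6.196e-01) = 100.934769
iter 5: u=0.947483  f(a)=+5.684e-14  f'(a)=-6.196e-01  a ← 100.934769 − (+5.684e-14/-6.196e-01) = 100.934769
converged: |Δa| < 1e-12 after 5 iterations
sag = a·(cosh(S/(2a)) − 1) = 100.934769·(cosh(0.947483) − 1) = 48.798215
T_max/T_min = cosh(S/(2a)) = 1.483463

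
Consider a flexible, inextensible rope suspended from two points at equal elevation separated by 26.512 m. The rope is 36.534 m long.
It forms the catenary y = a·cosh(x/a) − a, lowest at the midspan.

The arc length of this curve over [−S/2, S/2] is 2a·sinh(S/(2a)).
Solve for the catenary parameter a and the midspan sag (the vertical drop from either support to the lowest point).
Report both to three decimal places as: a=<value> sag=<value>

a=9.263 sag=11.218

seed: a₀ = √(S³/(24(L−S))) = √(26.512³/(24·10.022)) = 8.801991
iter 1: u=1.506023  f(a)=+1.200e+00  f'(a)=-2.837e+00  a ← 8.801991 − (+1.200e+00/-2.837e+00) = 9.224885
iter 2: u=1.436983  f(a)=+9.189e-02  f'(a)=-2.418e+00  a ← 9.224885 − (+9.189e-02/-2.418e+00) = 9.262890
iter 3: u=1.431087  f(a)=+6.378e-04  f'(a)=-2.384e+00  a ← 9.262890 − (+6.378e-04/-2.384e+00) = 9.263157
iter 4: u=1.431046  f(a)=+3.119e-08  f'(a)=-2.384e+00  a ← 9.263157 − (+3.119e-08/-2.384e+00) = 9.263157
iter 5: u=1.431046  f(a)=+0.000e+00  f'(a)=-2.384e+00  a ← 9.263157 − (+0.000e+00/-2.384e+00) = 9.263157
converged: |Δa| < 1e-12 after 5 iterations
sag = a·(cosh(S/(2a)) − 1) = 9.263157·(cosh(1.431046) − 1) = 11.218282
T_max/T_min = cosh(S/(2a)) = 2.211065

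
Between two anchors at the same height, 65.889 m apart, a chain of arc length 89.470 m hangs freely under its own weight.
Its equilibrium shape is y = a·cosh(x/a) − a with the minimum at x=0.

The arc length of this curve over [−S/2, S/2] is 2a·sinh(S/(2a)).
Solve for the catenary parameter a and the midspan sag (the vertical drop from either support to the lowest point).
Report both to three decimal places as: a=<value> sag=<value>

seed: a₀ = √(S³/(24(L−S))) = √(65.889³/(24·23.581)) = 22.481881
iter 1: u=1.465380  f(a)=+2.665e+00  f'(a)=-2.584e+00  a ← 22.481881 − (+2.665e+00/-2.584e+00) = 23.513227
iter 2: u=1.401105  f(a)=+1.944e-01  f'(a)=-2.220e+00  a ← 23.513227 − (+1.944e-01/-2.220e+00) = 23.600789
iter 3: u=1.395907  f(a)=+1.214e-03  f'(a)=-2.192e+00  a ← 23.600789 − (+1.214e-03/-2.192e+00) = 23.601343
iter 4: u=1.395874  f(a)=+4.796e-08  f'(a)=-2.192e+00  a ← 23.601343 − (+4.796e-08/-2.192e+00) = 23.601343
iter 5: u=1.395874  f(a)=-1.421e-14  f'(a)=-2.192e+00  a ← 23.601343 − (-1.421e-14/-2.192e+00) = 23.601343
converged: |Δa| < 1e-12 after 5 iterations
sag = a·(cosh(S/(2a)) − 1) = 23.601343·(cosh(1.395874) − 1) = 26.977740
T_max/T_min = cosh(S/(2a)) = 2.143060

a=23.601 sag=26.978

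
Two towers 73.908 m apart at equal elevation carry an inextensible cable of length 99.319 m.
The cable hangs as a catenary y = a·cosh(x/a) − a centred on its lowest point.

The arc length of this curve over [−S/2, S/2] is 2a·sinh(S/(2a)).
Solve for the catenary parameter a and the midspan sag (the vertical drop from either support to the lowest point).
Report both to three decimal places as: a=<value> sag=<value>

a=26.963 sag=29.544

seed: a₀ = √(S³/(24(L−S))) = √(73.908³/(24·25.411)) = 25.728868
iter 1: u=1.436286  f(a)=+2.754e+00  f'(a)=-2.414e+00  a ← 25.728868 − (+2.754e+00/-2.414e+00) = 26.869533
iter 2: u=1.375312  f(a)=+1.937e-01  f'(a)=-2.085e+00  a ← 26.869533 − (+1.937e-01/-2.085e+00) = 26.962424
iter 3: u=1.370574  f(a)=+1.119e-03  f'(a)=-2.061e+00  a ← 26.962424 − (+1.119e-03/-2.061e+00) = 26.962967
iter 4: u=1.370546  f(a)=+3.781e-08  f'(a)=-2.061e+00  a ← 26.962967 − (+3.781e-08/-2.061e+00) = 26.962967
iter 5: u=1.370546  f(a)=+0.000e+00  f'(a)=-2.061e+00  a ← 26.962967 − (+0.000e+00/-2.061e+00) = 26.962967
converged: |Δa| < 1e-12 after 5 iterations
sag = a·(cosh(S/(2a)) − 1) = 26.962967·(cosh(1.370546) − 1) = 29.544267
T_max/T_min = cosh(S/(2a)) = 2.095735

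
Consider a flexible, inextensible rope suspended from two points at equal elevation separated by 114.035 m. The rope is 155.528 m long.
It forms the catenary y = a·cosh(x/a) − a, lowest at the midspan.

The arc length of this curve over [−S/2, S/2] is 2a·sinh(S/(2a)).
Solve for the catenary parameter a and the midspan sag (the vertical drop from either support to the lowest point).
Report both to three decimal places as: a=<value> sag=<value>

seed: a₀ = √(S³/(24(L−S))) = √(114.035³/(24·41.493)) = 38.589061
iter 1: u=1.477556  f(a)=+4.772e+00  f'(a)=-2.658e+00  a ← 38.589061 − (+4.772e+00/-2.658e+00) = 40.384327
iter 2: u=1.411872  f(a)=+3.532e-01  f'(a)=-2.278e+00  a ← 40.384327 − (+3.532e-01/-2.278e+00) = 40.539390
iter 3: u=1.406472  f(a)=+2.277e-03  f'(a)=-2.249e+00  a ← 40.539390 − (+2.277e-03/-2.249e+00) = 40.540403
iter 4: u=1.406436  f(a)=+9.599e-08  f'(a)=-2.248e+00  a ← 40.540403 − (+9.599e-08/-2.248e+00) = 40.540403
iter 5: u=1.406436  f(a)=-2.842e-14  f'(a)=-2.248e+00  a ← 40.540403 − (-2.842e-14/-2.248e+00) = 40.540403
converged: |Δa| < 1e-12 after 5 iterations
sag = a·(cosh(S/(2a)) − 1) = 40.540403·(cosh(1.406436) − 1) = 47.156598
T_max/T_min = cosh(S/(2a)) = 2.163200

a=40.540 sag=47.157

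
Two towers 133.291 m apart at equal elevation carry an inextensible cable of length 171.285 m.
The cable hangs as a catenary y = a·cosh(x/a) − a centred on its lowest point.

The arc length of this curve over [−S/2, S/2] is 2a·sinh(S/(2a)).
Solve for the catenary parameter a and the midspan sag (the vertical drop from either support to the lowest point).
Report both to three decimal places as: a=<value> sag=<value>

seed: a₀ = √(S³/(24(L−S))) = √(133.291³/(24·37.994)) = 50.961020
iter 1: u=1.307774  f(a)=+3.384e+00  f'(a)=-1.762e+00  a ← 50.961020 − (+3.384e+00/-1.762e+00) = 52.881631
iter 2: u=1.260277  f(a)=+2.007e-01  f'(a)=-1.559e+00  a ← 52.881631 − (+2.007e-01/-1.559e+00) = 53.010410
iter 3: u=1.257215  f(a)=+8.047e-04  f'(a)=-1.546e+00  a ← 53.010410 − (+8.047e-04/-1.546e+00) = 53.010931
iter 4: u=1.257203  f(a)=+1.305e-08  f'(a)=-1.546e+00  a ← 53.010931 − (+1.305e-08/-1.546e+00) = 53.010931
iter 5: u=1.257203  f(a)=+0.000e+00  f'(a)=-1.546e+00  a ← 53.010931 − (+0.000e+00/-1.546e+00) = 53.010931
converged: |Δa| < 1e-12 after 5 iterations
sag = a·(cosh(S/(2a)) − 1) = 53.010931·(cosh(1.257203) − 1) = 47.710450
T_max/T_min = cosh(S/(2a)) = 1.900012

a=53.011 sag=47.710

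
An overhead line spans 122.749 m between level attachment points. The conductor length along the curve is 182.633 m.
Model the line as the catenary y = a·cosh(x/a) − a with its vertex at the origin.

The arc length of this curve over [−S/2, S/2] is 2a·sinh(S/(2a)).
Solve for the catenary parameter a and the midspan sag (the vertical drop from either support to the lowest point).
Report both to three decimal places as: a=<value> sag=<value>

a=38.250 sag=60.754

seed: a₀ = √(S³/(24(L−S))) = √(122.749³/(24·59.884)) = 35.872853
iter 1: u=1.710890  f(a)=+9.401e+00  f'(a)=-4.424e+00  a ← 35.872853 − (+9.401e+00/-4.424e+00) = 37.997877
iter 2: u=1.615209  f(a)=+9.001e-01  f'(a)=-3.614e+00  a ← 37.997877 − (+9.001e-01/-3.614e+00) = 38.246942
iter 3: u=1.604690  f(a)=+1.018e-02  f'(a)=-3.533e+00  a ← 38.246942 − (+1.018e-02/-3.533e+00) = 38.249823
iter 4: u=1.604569  f(a)=+1.335e-06  f'(a)=-3.532e+00  a ← 38.249823 − (+1.335e-06/-3.532e+00) = 38.249824
iter 5: u=1.604569  f(a)=-2.842e-14  f'(a)=-3.532e+00  a ← 38.249824 − (-2.842e-14/-3.532e+00) = 38.249824
converged: |Δa| < 1e-12 after 5 iterations
sag = a·(cosh(S/(2a)) − 1) = 38.249824·(cosh(1.604569) − 1) = 60.753975
T_max/T_min = cosh(S/(2a)) = 2.588347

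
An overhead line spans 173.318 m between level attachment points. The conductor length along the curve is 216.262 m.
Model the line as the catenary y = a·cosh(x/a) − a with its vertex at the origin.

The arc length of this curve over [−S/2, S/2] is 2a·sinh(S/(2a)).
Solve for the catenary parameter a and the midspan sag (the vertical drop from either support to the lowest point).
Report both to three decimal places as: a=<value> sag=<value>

a=73.577 sag=57.212

seed: a₀ = √(S³/(24(L−S))) = √(173.318³/(24·42.944)) = 71.073653
iter 1: u=1.219284  f(a)=+3.308e+00  f'(a)=-1.398e+00  a ← 71.073653 − (+3.308e+00/-1.398e+00) = 73.439710
iter 2: u=1.180002  f(a)=+1.723e-01  f'(a)=-1.256e+00  a ← 73.439710 − (+1.723e-01/-1.256e+00) = 73.576962
iter 3: u=1.177801  f(a)=+5.249e-04  f'(a)=-1.248e+00  a ← 73.576962 − (+5.249e-04/-1.248e+00) = 73.577383
iter 4: u=1.177794  f(a)=+4.901e-09  f'(a)=-1.248e+00  a ← 73.577383 − (+4.901e-09/-1.248e+00) = 73.577383
iter 5: u=1.177794  f(a)=+2.842e-14  f'(a)=-1.248e+00  a ← 73.577383 − (+2.842e-14/-1.248e+00) = 73.577383
converged: |Δa| < 1e-12 after 5 iterations
sag = a·(cosh(S/(2a)) − 1) = 73.577383·(cosh(1.177794) − 1) = 57.212312
T_max/T_min = cosh(S/(2a)) = 1.777580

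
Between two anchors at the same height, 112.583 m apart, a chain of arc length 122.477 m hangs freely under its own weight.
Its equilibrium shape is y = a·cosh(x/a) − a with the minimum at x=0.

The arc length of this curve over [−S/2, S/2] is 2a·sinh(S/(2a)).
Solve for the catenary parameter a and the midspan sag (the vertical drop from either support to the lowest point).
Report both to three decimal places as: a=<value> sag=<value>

a=78.522 sag=21.056

seed: a₀ = √(S³/(24(L−S))) = √(112.583³/(24·9.894)) = 77.520694
iter 1: u=0.726148  f(a)=+2.641e-01  f'(a)=-2.690e-01  a ← 77.520694 − (+2.641e-01/-2.690e-01) = 78.502749
iter 2: u=0.717064  f(a)=+5.103e-03  f'(a)=-2.587e-01  a ← 78.502749 − (+5.103e-03/-2.587e-01) = 78.522478
iter 3: u=0.716884  f(a)=+1.988e-06  f'(a)=-2.585e-01  a ← 78.522478 − (+1.988e-06/-2.585e-01) = 78.522486
iter 4: u=0.716884  f(a)=+3.126e-13  f'(a)=-2.585e-01  a ← 78.522486 − (+3.126e-13/-2.585e-01) = 78.522486
converged: |Δa| < 1e-12 after 4 iterations
sag = a·(cosh(S/(2a)) − 1) = 78.522486·(cosh(0.716884) − 1) = 21.056300
T_max/T_min = cosh(S/(2a)) = 1.268156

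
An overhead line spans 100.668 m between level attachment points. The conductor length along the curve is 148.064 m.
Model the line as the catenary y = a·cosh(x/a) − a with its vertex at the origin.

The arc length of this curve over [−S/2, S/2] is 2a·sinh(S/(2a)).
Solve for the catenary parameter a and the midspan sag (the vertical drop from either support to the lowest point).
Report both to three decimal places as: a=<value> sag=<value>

seed: a₀ = √(S³/(24(L−S))) = √(100.668³/(24·47.396)) = 29.947508
iter 1: u=1.680741  f(a)=+7.163e+00  f'(a)=-4.155e+00  a ← 29.947508 − (+7.163e+00/-4.155e+00) = 31.671614
iter 2: u=1.589246  f(a)=+6.651e-01  f'(a)=-3.416e+00  a ← 31.671614 − (+6.651e-01/-3.416e+00) = 31.866339
iter 3: u=1.579535  f(a)=+7.032e-03  f'(a)=-3.344e+00  a ← 31.866339 − (+7.032e-03/-3.344e+00) = 31.868442
iter 4: u=1.579431  f(a)=+8.043e-07  f'(a)=-3.343e+00  a ← 31.868442 − (+8.043e-07/-3.343e+00) = 31.868442
iter 5: u=1.579431  f(a)=+0.000e+00  f'(a)=-3.343e+00  a ← 31.868442 − (+0.000e+00/-3.343e+00) = 31.868442
converged: |Δa| < 1e-12 after 5 iterations
sag = a·(cosh(S/(2a)) − 1) = 31.868442·(cosh(1.579431) − 1) = 48.731401
T_max/T_min = cosh(S/(2a)) = 2.529143

a=31.868 sag=48.731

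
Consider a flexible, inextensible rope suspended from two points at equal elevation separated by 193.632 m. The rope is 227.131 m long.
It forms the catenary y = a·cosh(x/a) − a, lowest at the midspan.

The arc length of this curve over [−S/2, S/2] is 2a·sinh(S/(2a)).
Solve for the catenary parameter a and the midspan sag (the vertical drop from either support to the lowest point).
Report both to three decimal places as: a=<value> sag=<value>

seed: a₀ = √(S³/(24(L−S))) = √(193.632³/(24·33.499)) = 95.026373
iter 1: u=1.018833  f(a)=+1.782e+00  f'(a)=-7.810e-01  a ← 95.026373 − (+1.782e+00/-7.810e-01) = 97.308362
iter 2: u=0.994940  f(a)=+6.622e-02  f'(a)=-7.239e-01  a ← 97.308362 − (+6.622e-02/-7.239e-01) = 97.399833
iter 3: u=0.994006  f(a)=+9.923e-05  f'(a)=-7.218e-01  a ← 97.399833 − (+9.923e-05/-7.218e-01) = 97.399970
iter 4: u=0.994004  f(a)=+2.236e-10  f'(a)=-7.218e-01  a ← 97.399970 − (+2.236e-10/-7.218e-01) = 97.399970
iter 5: u=0.994004  f(a)=-2.842e-14  f'(a)=-7.218e-01  a ← 97.399970 − (-2.842e-14/-7.218e-01) = 97.399970
converged: |Δa| < 1e-12 after 5 iterations
sag = a·(cosh(S/(2a)) − 1) = 97.399970·(cosh(0.994004) − 1) = 52.212452
T_max/T_min = cosh(S/(2a)) = 1.536062

a=97.400 sag=52.212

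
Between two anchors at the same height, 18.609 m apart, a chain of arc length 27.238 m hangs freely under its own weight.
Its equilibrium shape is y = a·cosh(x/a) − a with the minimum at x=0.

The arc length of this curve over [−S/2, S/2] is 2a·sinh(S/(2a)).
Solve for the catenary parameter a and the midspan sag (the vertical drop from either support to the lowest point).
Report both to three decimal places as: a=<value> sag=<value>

a=5.931 sag=8.923

seed: a₀ = √(S³/(24(L−S))) = √(18.609³/(24·8.629)) = 5.578259
iter 1: u=1.667993  f(a)=+1.283e+00  f'(a)=-4.045e+00  a ← 5.578259 − (+1.283e+00/-4.045e+00) = 5.895482
iter 2: u=1.578242  f(a)=+1.176e-01  f'(a)=-3.334e+00  a ← 5.895482 − (+1.176e-01/-3.334e+00) = 5.930746
iter 3: u=1.568858  f(a)=+1.208e-03  f'(a)=-3.266e+00  a ← 5.930746 − (+1.208e-03/-3.266e+00) = 5.931116
iter 4: u=1.568760  f(a)=+1.303e-07  f'(a)=-3.266e+00  a ← 5.931116 − (+1.303e-07/-3.266e+00) = 5.931116
iter 5: u=1.568760  f(a)=-3.553e-15  f'(a)=-3.266e+00  a ← 5.931116 − (-3.553e-15/-3.266e+00) = 5.931116
converged: |Δa| < 1e-12 after 5 iterations
sag = a·(cosh(S/(2a)) − 1) = 5.931116·(cosh(1.568760) − 1) = 8.923355
T_max/T_min = cosh(S/(2a)) = 2.504498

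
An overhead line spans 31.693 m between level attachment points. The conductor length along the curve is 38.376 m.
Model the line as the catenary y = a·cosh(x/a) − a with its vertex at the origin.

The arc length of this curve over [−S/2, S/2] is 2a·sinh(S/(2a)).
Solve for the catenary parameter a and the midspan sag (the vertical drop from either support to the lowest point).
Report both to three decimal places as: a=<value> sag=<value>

seed: a₀ = √(S³/(24(L−S))) = √(31.693³/(24·6.683)) = 14.088141
iter 1: u=1.124811  f(a)=+4.357e-01  f'(a)=-1.074e+00  a ← 14.088141 − (+4.357e-01/-1.074e+00) = 14.493723
iter 2: u=1.093335  f(a)=+1.952e-02  f'(a)=-9.800e-01  a ← 14.493723 − (+1.952e-02/-9.800e-01) = 14.513646
iter 3: u=1.091835  f(a)=+4.328e-05  f'(a)=-9.757e-01  a ← 14.513646 − (+4.328e-05/-9.757e-01) = 14.513690
iter 4: u=1.091831  f(a)=+2.136e-10  f'(a)=-9.757e-01  a ← 14.513690 − (+2.136e-10/-9.757e-01) = 14.513690
iter 5: u=1.091831  f(a)=+0.000e+00  f'(a)=-9.757e-01  a ← 14.513690 − (+0.000e+00/-9.757e-01) = 14.513690
converged: |Δa| < 1e-12 after 5 iterations
sag = a·(cosh(S/(2a)) − 1) = 14.513690·(cosh(1.091831) − 1) = 9.545124
T_max/T_min = cosh(S/(2a)) = 1.657664

a=14.514 sag=9.545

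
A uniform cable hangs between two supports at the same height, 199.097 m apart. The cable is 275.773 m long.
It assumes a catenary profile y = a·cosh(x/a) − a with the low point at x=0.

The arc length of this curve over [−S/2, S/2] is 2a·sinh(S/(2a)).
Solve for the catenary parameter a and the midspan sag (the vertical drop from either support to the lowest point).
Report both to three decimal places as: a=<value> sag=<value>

seed: a₀ = √(S³/(24(L−S))) = √(199.097³/(24·76.676)) = 65.488000
iter 1: u=1.520103  f(a)=+9.362e+00  f'(a)=-2.929e+00  a ← 65.488000 − (+9.362e+00/-2.929e+00) = 68.683944
iter 2: u=1.449371  f(a)=+7.290e-01  f'(a)=-2.489e+00  a ← 68.683944 − (+7.290e-01/-2.489e+00) = 68.976773
iter 3: u=1.443218  f(a)=+5.245e-03  f'(a)=-2.454e+00  a ← 68.976773 − (+5.245e-03/-2.454e+00) = 68.978911
iter 4: u=1.443173  f(a)=+2.758e-07  f'(a)=-2.453e+00  a ← 68.978911 − (+2.758e-07/-2.453e+00) = 68.978911
iter 5: u=1.443173  f(a)=+0.000e+00  f'(a)=-2.453e+00  a ← 68.978911 − (+0.000e+00/-2.453e+00) = 68.978911
converged: |Δa| < 1e-12 after 5 iterations
sag = a·(cosh(S/(2a)) − 1) = 68.978911·(cosh(1.443173) − 1) = 85.198834
T_max/T_min = cosh(S/(2a)) = 2.235143

a=68.979 sag=85.199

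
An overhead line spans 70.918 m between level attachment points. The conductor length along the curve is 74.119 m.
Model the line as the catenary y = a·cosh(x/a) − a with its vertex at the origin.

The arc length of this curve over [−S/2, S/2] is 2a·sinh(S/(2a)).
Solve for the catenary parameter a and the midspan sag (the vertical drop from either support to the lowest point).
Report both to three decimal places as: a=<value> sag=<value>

a=68.594 sag=9.371

seed: a₀ = √(S³/(24(L−S))) = √(70.918³/(24·3.201)) = 68.137510
iter 1: u=0.520404  f(a)=+4.363e-02  f'(a)=-9.653e-02  a ← 68.137510 − (+4.363e-02/-9.653e-02) = 68.589462
iter 2: u=0.516974  f(a)=+4.379e-04  f'(a)=-9.460e-02  a ← 68.589462 − (+4.379e-04/-9.460e-02) = 68.594091
iter 3: u=0.516940  f(a)=+4.510e-08  f'(a)=-9.458e-02  a ← 68.594091 − (+4.510e-08/-9.458e-02) = 68.594091
iter 4: u=0.516940  f(a)=+0.000e+00  f'(a)=-9.458e-02  a ← 68.594091 − (+0.000e+00/-9.458e-02) = 68.594091
converged: |Δa| < 1e-12 after 4 iterations
sag = a·(cosh(S/(2a)) − 1) = 68.594091·(cosh(0.516940) − 1) = 9.371003
T_max/T_min = cosh(S/(2a)) = 1.136615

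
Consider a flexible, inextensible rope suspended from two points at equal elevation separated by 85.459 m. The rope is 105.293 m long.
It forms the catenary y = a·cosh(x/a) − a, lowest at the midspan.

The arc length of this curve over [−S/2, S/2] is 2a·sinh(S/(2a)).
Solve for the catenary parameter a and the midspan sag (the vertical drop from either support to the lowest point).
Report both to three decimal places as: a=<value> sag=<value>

seed: a₀ = √(S³/(24(L−S))) = √(85.459³/(24·19.834)) = 36.209784
iter 1: u=1.180054  f(a)=+1.428e+00  f'(a)=-1.256e+00  a ← 36.209784 − (+1.428e+00/-1.256e+00) = 37.346593
iter 2: u=1.144134  f(a)=+6.999e-02  f'(a)=-1.135e+00  a ← 37.346593 − (+6.999e-02/-1.135e+00) = 37.408234
iter 3: u=1.142249  f(a)=+1.874e-04  f'(a)=-1.129e+00  a ← 37.408234 − (+1.874e-04/-1.129e+00) = 37.408400
iter 4: u=1.142243  f(a)=+1.352e-09  f'(a)=-1.129e+00  a ← 37.408400 − (+1.352e-09/-1.129e+00) = 37.408400
iter 5: u=1.142243  f(a)=+2.842e-14  f'(a)=-1.129e+00  a ← 37.408400 − (+2.842e-14/-1.129e+00) = 37.408400
converged: |Δa| < 1e-12 after 5 iterations
sag = a·(cosh(S/(2a)) − 1) = 37.408400·(cosh(1.142243) − 1) = 27.175208
T_max/T_min = cosh(S/(2a)) = 1.726447

a=37.408 sag=27.175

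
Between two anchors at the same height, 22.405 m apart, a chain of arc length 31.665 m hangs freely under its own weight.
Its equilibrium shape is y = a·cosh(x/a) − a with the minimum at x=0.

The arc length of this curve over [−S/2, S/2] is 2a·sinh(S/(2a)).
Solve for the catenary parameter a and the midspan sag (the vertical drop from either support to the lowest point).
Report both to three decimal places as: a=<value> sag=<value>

a=7.519 sag=10.008

seed: a₀ = √(S³/(24(L−S))) = √(22.405³/(24·9.260)) = 7.113876
iter 1: u=1.574739  f(a)=+1.218e+00  f'(a)=-3.309e+00  a ← 7.113876 − (+1.218e+00/-3.309e+00) = 7.482082
iter 2: u=1.497244  f(a)=+1.010e-01  f'(a)=-2.781e+00  a ← 7.482082 − (+1.010e-01/-2.781e+00) = 7.518391
iter 3: u=1.490013  f(a)=+8.322e-04  f'(a)=-2.735e+00  a ← 7.518391 − (+8.322e-04/-2.735e+00) = 7.518696
iter 4: u=1.489953  f(a)=+5.756e-08  f'(a)=-2.735e+00  a ← 7.518696 − (+5.756e-08/-2.735e+00) = 7.518696
iter 5: u=1.489953  f(a)=+0.000e+00  f'(a)=-2.735e+00  a ← 7.518696 − (+0.000e+00/-2.735e+00) = 7.518696
converged: |Δa| < 1e-12 after 5 iterations
sag = a·(cosh(S/(2a)) − 1) = 7.518696·(cosh(1.489953) − 1) = 10.008393
T_max/T_min = cosh(S/(2a)) = 2.331134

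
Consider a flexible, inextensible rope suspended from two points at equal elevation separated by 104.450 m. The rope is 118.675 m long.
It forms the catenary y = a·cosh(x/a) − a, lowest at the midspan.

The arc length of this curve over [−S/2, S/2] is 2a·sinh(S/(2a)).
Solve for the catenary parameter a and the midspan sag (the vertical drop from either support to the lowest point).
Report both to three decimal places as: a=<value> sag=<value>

a=58.919 sag=24.702

seed: a₀ = √(S³/(24(L−S))) = √(104.450³/(24·14.225)) = 57.773797
iter 1: u=0.903957  f(a)=+5.926e-01  f'(a)=-5.339e-01  a ← 57.773797 − (+5.926e-01/-5.339e-01) = 58.883855
iter 2: u=0.886915  f(a)=+1.751e-02  f'(a)=-5.027e-01  a ← 58.883855 − (+1.751e-02/-5.027e-01) = 58.918686
iter 3: u=0.886391  f(a)=+1.632e-05  f'(a)=-5.018e-01  a ← 58.918686 − (+1.632e-05/-5.018e-01) = 58.918719
iter 4: u=0.886391  f(a)=+1.418e-11  f'(a)=-5.018e-01  a ← 58.918719 − (+1.418e-11/-5.018e-01) = 58.918719
converged: |Δa| < 1e-12 after 4 iterations
sag = a·(cosh(S/(2a)) − 1) = 58.918719·(cosh(0.886391) − 1) = 24.701580
T_max/T_min = cosh(S/(2a)) = 1.419248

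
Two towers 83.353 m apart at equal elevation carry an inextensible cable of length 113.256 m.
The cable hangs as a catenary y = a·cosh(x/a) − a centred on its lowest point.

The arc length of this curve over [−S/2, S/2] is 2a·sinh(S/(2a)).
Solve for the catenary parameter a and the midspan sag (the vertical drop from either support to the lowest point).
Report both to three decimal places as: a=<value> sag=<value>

seed: a₀ = √(S³/(24(L−S))) = √(83.353³/(24·29.903)) = 28.406574
iter 1: u=1.467143  f(a)=+3.388e+00  f'(a)=-2.595e+00  a ← 28.406574 − (+3.388e+00/-2.595e+00) = 29.712374
iter 2: u=1.402665  f(a)=+2.476e-01  f'(a)=-2.228e+00  a ← 29.712374 − (+2.476e-01/-2.228e+00) = 29.823515
iter 3: u=1.397438  f(a)=+1.553e-03  f'(a)=-2.200e+00  a ← 29.823515 − (+1.553e-03/-2.200e+00) = 29.824221
iter 4: u=1.397404  f(a)=+6.197e-08  f'(a)=-2.200e+00  a ← 29.824221 − (+6.197e-08/-2.200e+00) = 29.824221
iter 5: u=1.397404  f(a)=-1.421e-14  f'(a)=-2.200e+00  a ← 29.824221 − (-1.421e-14/-2.200e+00) = 29.824221
converged: |Δa| < 1e-12 after 5 iterations
sag = a·(cosh(S/(2a)) − 1) = 29.824221·(cosh(1.397404) − 1) = 34.177455
T_max/T_min = cosh(S/(2a)) = 2.145963

a=29.824 sag=34.177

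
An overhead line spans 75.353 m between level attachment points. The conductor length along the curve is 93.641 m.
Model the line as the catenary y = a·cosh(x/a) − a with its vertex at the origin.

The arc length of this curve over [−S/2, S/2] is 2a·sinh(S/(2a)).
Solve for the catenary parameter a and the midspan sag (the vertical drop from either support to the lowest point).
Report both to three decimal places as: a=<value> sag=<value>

seed: a₀ = √(S³/(24(L−S))) = √(75.353³/(24·18.288)) = 31.222099
iter 1: u=1.206725  f(a)=+1.379e+00  f'(a)=-1.351e+00  a ← 31.222099 − (+1.379e+00/-1.351e+00) = 32.242427
iter 2: u=1.168538  f(a)=+7.047e-02  f'(a)=-1.216e+00  a ← 32.242427 − (+7.047e-02/-1.216e+00) = 32.300363
iter 3: u=1.166442  f(a)=+2.060e-04  f'(a)=-1.209e+00  a ← 32.300363 − (+2.060e-04/-1.209e+00) = 32.300533
iter 4: u=1.166436  f(a)=+1.773e-09  f'(a)=-1.209e+00  a ← 32.300533 − (+1.773e-09/-1.209e+00) = 32.300533
iter 5: u=1.166436  f(a)=+0.000e+00  f'(a)=-1.209e+00  a ← 32.300533 − (+0.000e+00/-1.209e+00) = 32.300533
converged: |Δa| < 1e-12 after 5 iterations
sag = a·(cosh(S/(2a)) − 1) = 32.300533·(cosh(1.166436) − 1) = 24.580779
T_max/T_min = cosh(S/(2a)) = 1.761002

a=32.301 sag=24.581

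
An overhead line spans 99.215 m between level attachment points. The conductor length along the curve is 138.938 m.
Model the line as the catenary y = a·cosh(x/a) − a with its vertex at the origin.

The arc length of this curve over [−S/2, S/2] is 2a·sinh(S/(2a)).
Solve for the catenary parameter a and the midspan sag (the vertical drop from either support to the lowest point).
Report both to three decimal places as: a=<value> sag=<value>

seed: a₀ = √(S³/(24(L−S))) = √(99.215³/(24·39.723)) = 32.006587
iter 1: u=1.549915  f(a)=+5.053e+00  f'(a)=-3.132e+00  a ← 32.006587 − (+5.053e+00/-3.132e+00) = 33.620088
iter 2: u=1.475532  f(a)=+4.073e-01  f'(a)=-2.646e+00  a ← 33.620088 − (+4.073e-01/-2.646e+00) = 33.774022
iter 3: u=1.468806  f(a)=+3.158e-03  f'(a)=-2.605e+00  a ← 33.774022 − (+3.158e-03/-2.605e+00) = 33.775234
iter 4: u=1.468754  f(a)=+1.931e-07  f'(a)=-2.605e+00  a ← 33.775234 − (+1.931e-07/-2.605e+00) = 33.775234
iter 5: u=1.468754  f(a)=-2.842e-14  f'(a)=-2.605e+00  a ← 33.775234 − (-2.842e-14/-2.605e+00) = 33.775234
converged: |Δa| < 1e-12 after 5 iterations
sag = a·(cosh(S/(2a)) − 1) = 33.775234·(cosh(1.468754) − 1) = 43.469238
T_max/T_min = cosh(S/(2a)) = 2.287015

a=33.775 sag=43.469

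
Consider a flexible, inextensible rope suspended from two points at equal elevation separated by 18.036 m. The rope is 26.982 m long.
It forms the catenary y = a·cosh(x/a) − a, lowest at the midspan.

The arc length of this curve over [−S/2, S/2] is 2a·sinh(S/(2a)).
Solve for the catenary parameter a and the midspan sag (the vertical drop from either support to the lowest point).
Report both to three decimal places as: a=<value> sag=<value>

a=5.579 sag=9.020

seed: a₀ = √(S³/(24(L−S))) = √(18.036³/(24·8.946)) = 5.227455
iter 1: u=1.725123  f(a)=+1.430e+00  f'(a)=-4.556e+00  a ← 5.227455 − (+1.430e+00/-4.556e+00) = 5.541238
iter 2: u=1.627434  f(a)=+1.388e-01  f'(a)=-3.710e+00  a ← 5.541238 − (+1.388e-01/-3.710e+00) = 5.578656
iter 3: u=1.616518  f(a)=+1.620e-03  f'(a)=-3.624e+00  a ← 5.578656 − (+1.620e-03/-3.624e+00) = 5.579103
iter 4: u=1.616389  f(a)=+2.264e-07  f'(a)=-3.623e+00  a ← 5.579103 − (+2.264e-07/-3.623e+00) = 5.579103
iter 5: u=1.616389  f(a)=+1.066e-14  f'(a)=-3.623e+00  a ← 5.579103 − (+1.066e-14/-3.623e+00) = 5.579103
converged: |Δa| < 1e-12 after 5 iterations
sag = a·(cosh(S/(2a)) − 1) = 5.579103·(cosh(1.616389) − 1) = 9.019989
T_max/T_min = cosh(S/(2a)) = 2.616745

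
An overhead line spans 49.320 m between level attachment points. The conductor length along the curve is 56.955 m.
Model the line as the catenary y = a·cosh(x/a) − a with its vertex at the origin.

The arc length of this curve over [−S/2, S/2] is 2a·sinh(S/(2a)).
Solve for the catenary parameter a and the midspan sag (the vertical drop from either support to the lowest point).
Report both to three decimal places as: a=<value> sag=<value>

seed: a₀ = √(S³/(24(L−S))) = √(49.320³/(24·7.635)) = 25.587300
iter 1: u=0.963759  f(a)=+3.625e-01  f'(a)=-6.541e-01  a ← 25.587300 − (+3.625e-01/-6.541e-01) = 26.141550
iter 2: u=0.943326  f(a)=+1.211e-02  f'(a)=-6.110e-01  a ← 26.141550 − (+1.211e-02/-6.110e-01) = 26.161376
iter 3: u=0.942611  f(a)=+1.456e-05  f'(a)=-6.096e-01  a ← 26.161376 − (+1.456e-05/-6.096e-01) = 26.161400
iter 4: u=0.942610  f(a)=+2.110e-11  f'(a)=-6.096e-01  a ← 26.161400 − (+2.110e-11/-6.096e-01) = 26.161400
iter 5: u=0.942610  f(a)=-1.421e-14  f'(a)=-6.096e-01  a ← 26.161400 − (-1.421e-14/-6.096e-01) = 26.161400
converged: |Δa| < 1e-12 after 5 iterations
sag = a·(cosh(S/(2a)) − 1) = 26.161400·(cosh(0.942610) − 1) = 12.508832
T_max/T_min = cosh(S/(2a)) = 1.478141

a=26.161 sag=12.509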